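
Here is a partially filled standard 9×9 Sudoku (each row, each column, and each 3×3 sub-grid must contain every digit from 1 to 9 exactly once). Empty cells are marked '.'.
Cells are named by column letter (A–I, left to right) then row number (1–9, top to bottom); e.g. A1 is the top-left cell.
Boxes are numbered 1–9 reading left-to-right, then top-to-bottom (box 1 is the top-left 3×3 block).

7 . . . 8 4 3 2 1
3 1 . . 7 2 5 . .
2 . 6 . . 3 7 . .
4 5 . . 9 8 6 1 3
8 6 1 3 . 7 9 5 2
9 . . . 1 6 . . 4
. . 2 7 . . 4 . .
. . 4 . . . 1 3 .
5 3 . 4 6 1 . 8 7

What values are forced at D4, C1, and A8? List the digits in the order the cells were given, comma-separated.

For D4:
  Row 4 already contains {1, 3, 4, 5, 6, 8, 9}.
  Column D already contains {3, 4, 7}.
  Its 3×3 block (box 5) already contains {1, 3, 6, 7, 8, 9}.
  The only value from 1–9 not eliminated is 2, so D4 = 2.
For C1:
  Consider where 5 can go in column C.
  C2 is out (row 2 already has a 5).
  C4 is out (row 4 already has a 5).
  C6 is out (box 4 already has a 5).
  C9 is out (row 9 already has a 5).
  So the only cell in column C that can hold 5 is C1.
  So C1 = 5.
For A8:
  Row 8 already contains {1, 3, 4}.
  Column A already contains {2, 3, 4, 5, 7, 8, 9}.
  Its 3×3 block (box 7) already contains {2, 3, 4, 5}.
  The only value from 1–9 not eliminated is 6, so A8 = 6.

2,5,6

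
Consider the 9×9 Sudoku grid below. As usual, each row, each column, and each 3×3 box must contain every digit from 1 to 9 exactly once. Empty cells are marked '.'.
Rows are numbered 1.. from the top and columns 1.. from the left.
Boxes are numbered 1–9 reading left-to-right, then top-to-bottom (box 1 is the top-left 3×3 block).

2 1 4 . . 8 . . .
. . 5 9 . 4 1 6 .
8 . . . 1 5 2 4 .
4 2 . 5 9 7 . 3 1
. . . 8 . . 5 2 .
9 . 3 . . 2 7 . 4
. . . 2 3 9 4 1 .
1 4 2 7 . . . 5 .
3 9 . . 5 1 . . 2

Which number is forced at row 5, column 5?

Cell row 5, column 5 itself could take any of {4, 6} by direct elimination.
Consider where 4 can go in column 5.
row 1, column 5 is out (row 1 already has a 4).
row 2, column 5 is out (row 2 already has a 4).
row 6, column 5 is out (row 6 already has a 4).
row 8, column 5 is out (row 8 already has a 4).
So the only cell in column 5 that can hold 4 is row 5, column 5.
Therefore row 5, column 5 = 4.

4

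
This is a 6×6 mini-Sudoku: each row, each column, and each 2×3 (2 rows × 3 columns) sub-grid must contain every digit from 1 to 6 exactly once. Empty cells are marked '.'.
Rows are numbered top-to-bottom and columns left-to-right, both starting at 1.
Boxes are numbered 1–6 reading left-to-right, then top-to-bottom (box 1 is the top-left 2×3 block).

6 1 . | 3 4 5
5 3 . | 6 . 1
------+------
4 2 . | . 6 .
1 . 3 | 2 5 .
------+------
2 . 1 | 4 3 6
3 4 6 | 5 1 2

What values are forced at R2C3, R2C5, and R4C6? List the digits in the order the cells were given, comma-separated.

4,2,4

For R2C3:
  Consider where 4 can go in box 1.
  R1C3 is out (row 1 already has a 4).
  So the only cell in box 1 that can hold 4 is R2C3.
  So R2C3 = 4.
For R2C5:
  Row 2 already contains {1, 3, 5, 6}.
  Column 5 already contains {1, 3, 4, 5, 6}.
  Its 2×3 block (box 2) already contains {1, 3, 4, 5, 6}.
  The only value from 1–6 not eliminated is 2, so R2C5 = 2.
For R4C6:
  Row 4 already contains {1, 2, 3, 5}.
  Column 6 already contains {1, 2, 5, 6}.
  Its 2×3 block (box 4) already contains {2, 5, 6}.
  The only value from 1–6 not eliminated is 4, so R4C6 = 4.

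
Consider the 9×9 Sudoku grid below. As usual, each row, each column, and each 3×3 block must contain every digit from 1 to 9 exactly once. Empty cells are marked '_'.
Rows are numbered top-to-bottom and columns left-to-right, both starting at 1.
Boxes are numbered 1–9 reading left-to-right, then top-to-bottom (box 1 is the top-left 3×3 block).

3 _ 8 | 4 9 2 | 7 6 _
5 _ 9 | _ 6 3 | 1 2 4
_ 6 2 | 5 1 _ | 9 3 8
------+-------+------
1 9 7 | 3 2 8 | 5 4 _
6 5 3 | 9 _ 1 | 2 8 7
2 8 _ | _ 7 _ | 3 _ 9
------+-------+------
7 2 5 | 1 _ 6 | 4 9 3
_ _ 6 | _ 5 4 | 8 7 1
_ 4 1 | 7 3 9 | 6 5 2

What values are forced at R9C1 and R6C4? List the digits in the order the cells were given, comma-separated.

8,6

For R9C1:
  Row 9 already contains {1, 2, 3, 4, 5, 6, 7, 9}.
  Column 1 already contains {1, 2, 3, 5, 6, 7}.
  Its 3×3 block (box 7) already contains {1, 2, 4, 5, 6, 7}.
  The only value from 1–9 not eliminated is 8, so R9C1 = 8.
For R6C4:
  Row 6 already contains {2, 3, 7, 8, 9}.
  Column 4 already contains {1, 3, 4, 5, 7, 9}.
  Its 3×3 block (box 5) already contains {1, 2, 3, 7, 8, 9}.
  The only value from 1–9 not eliminated is 6, so R6C4 = 6.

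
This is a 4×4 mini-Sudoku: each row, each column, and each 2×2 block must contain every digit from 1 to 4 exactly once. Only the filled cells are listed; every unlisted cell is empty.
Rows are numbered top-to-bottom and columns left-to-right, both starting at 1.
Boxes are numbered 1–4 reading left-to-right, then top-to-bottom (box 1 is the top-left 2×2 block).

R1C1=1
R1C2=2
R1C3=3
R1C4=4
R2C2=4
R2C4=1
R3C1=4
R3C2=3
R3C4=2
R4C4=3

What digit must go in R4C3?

4

Cell R4C3 itself could take any of {1, 4} by direct elimination.
Consider where 4 can go in column 3.
R2C3 is out (row 2 already has a 4).
R3C3 is out (row 3 already has a 4).
So the only cell in column 3 that can hold 4 is R4C3.
Therefore R4C3 = 4.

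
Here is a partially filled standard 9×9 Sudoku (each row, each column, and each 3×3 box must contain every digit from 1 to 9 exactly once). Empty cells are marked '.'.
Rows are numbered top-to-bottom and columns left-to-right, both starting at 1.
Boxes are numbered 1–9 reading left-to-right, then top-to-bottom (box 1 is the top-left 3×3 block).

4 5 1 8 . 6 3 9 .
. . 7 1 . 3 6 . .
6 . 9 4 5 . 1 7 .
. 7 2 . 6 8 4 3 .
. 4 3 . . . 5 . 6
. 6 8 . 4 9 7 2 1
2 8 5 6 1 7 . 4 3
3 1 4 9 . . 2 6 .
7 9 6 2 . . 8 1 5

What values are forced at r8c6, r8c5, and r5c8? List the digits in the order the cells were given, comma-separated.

For r8c6:
  Row 8 already contains {1, 2, 3, 4, 6, 9}.
  Column 6 already contains {3, 6, 7, 8, 9}.
  Its 3×3 block (box 8) already contains {1, 2, 6, 7, 9}.
  The only value from 1–9 not eliminated is 5, so r8c6 = 5.
For r8c5:
  Row 8 already contains {1, 2, 3, 4, 6, 9}.
  Column 5 already contains {1, 4, 5, 6}.
  Its 3×3 block (box 8) already contains {1, 2, 6, 7, 9}.
  The only value from 1–9 not eliminated is 8, so r8c5 = 8.
For r5c8:
  Row 5 already contains {3, 4, 5, 6}.
  Column 8 already contains {1, 2, 3, 4, 6, 7, 9}.
  Its 3×3 block (box 6) already contains {1, 2, 3, 4, 5, 6, 7}.
  The only value from 1–9 not eliminated is 8, so r5c8 = 8.

5,8,8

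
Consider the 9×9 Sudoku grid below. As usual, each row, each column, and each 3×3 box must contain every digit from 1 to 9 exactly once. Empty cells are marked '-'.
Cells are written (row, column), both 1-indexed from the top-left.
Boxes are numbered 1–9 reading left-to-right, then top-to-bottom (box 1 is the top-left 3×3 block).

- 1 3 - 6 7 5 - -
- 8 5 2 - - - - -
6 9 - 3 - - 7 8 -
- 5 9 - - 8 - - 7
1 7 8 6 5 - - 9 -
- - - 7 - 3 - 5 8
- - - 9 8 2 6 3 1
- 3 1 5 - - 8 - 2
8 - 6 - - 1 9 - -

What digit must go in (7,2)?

Row 7 already contains {1, 2, 3, 6, 8, 9}.
Column 2 already contains {1, 3, 5, 7, 8, 9}.
Its 3×3 block (box 7) already contains {1, 3, 6, 8}.
The only value from 1–9 not eliminated is 4, so (7,2) = 4.

4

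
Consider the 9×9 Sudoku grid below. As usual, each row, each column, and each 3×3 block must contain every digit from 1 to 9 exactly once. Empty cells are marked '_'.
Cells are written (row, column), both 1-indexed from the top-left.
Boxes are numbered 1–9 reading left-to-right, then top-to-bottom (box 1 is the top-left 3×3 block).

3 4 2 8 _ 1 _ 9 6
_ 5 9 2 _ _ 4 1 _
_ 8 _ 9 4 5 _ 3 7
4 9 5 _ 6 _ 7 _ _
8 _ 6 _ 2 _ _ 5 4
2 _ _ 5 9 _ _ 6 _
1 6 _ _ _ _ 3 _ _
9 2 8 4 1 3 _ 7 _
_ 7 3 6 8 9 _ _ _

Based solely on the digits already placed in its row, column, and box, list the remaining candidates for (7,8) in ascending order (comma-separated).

Row 7 already contains {1, 3, 6}.
Column 8 already contains {1, 3, 5, 6, 7, 9}.
Its 3×3 block (box 9) already contains {3, 7}.
Removing those from 1–9 leaves {2, 4, 8} as the candidates for (7,8).

2,4,8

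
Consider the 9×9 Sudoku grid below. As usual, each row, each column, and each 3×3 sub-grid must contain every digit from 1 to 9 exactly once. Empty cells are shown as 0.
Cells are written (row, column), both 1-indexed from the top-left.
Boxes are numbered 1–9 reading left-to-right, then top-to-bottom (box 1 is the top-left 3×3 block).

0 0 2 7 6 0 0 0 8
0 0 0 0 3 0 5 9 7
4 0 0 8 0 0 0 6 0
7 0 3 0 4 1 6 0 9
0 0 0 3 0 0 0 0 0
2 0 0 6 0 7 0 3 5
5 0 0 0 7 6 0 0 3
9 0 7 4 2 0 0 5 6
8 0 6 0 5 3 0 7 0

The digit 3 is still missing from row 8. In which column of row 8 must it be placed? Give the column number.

2

Consider where 3 can go in row 8.
(8,6) is out (column 6 already has a 3).
(8,7) is out (box 9 already has a 3).
So the only cell in row 8 that can hold 3 is (8,2).
That is column 2.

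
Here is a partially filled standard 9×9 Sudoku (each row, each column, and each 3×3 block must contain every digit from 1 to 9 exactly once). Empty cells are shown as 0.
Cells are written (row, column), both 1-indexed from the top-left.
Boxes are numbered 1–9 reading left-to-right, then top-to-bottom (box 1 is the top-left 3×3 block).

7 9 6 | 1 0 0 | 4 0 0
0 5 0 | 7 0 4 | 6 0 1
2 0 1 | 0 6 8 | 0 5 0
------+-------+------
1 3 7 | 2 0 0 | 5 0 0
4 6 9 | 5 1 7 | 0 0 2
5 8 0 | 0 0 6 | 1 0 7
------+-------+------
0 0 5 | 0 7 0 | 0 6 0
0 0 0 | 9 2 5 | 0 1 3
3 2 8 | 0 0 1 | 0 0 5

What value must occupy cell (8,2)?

7

Cell (8,2) itself could take any of {4, 7} by direct elimination.
Consider where 7 can go in column 2.
(3,2) is out (box 1 already has a 7).
(7,2) is out (row 7 already has a 7).
So the only cell in column 2 that can hold 7 is (8,2).
Therefore (8,2) = 7.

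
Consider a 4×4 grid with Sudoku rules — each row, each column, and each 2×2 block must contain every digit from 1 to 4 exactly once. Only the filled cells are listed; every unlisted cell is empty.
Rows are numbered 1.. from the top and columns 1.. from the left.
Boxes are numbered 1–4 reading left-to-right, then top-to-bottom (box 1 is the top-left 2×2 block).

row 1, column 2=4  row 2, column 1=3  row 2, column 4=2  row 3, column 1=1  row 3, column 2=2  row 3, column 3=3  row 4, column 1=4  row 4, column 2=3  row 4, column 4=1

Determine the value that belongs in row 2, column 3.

4

Cell row 2, column 3 itself could take any of {1, 4} by direct elimination.
Consider where 4 can go in row 2.
row 2, column 2 is out (column 2 already has a 4).
So the only cell in row 2 that can hold 4 is row 2, column 3.
Therefore row 2, column 3 = 4.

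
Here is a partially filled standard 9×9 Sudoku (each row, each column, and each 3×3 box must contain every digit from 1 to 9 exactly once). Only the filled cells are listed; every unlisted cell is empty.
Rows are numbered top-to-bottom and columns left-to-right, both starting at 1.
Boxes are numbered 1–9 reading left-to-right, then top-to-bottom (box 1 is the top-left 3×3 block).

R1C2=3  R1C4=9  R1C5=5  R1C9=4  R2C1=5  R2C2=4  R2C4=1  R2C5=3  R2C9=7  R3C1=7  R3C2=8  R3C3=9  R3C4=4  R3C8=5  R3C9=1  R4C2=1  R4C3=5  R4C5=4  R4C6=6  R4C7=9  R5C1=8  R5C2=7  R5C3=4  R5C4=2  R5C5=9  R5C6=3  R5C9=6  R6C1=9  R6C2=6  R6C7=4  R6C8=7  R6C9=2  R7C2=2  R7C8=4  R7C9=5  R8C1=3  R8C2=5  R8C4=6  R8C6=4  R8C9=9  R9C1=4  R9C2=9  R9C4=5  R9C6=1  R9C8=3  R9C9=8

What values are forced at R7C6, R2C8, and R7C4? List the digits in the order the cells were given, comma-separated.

For R7C6:
  Consider where 9 can go in column 6.
  R1C6 is out (row 1 already has a 9).
  R2C6 is out (box 2 already has a 9).
  R3C6 is out (row 3 already has a 9).
  R6C6 is out (row 6 already has a 9).
  So the only cell in column 6 that can hold 9 is R7C6.
  So R7C6 = 9.
For R2C8:
  Consider where 9 can go in box 3.
  R1C7 is out (row 1 already has a 9).
  R1C8 is out (row 1 already has a 9).
  R2C7 is out (column 7 already has a 9).
  R3C7 is out (row 3 already has a 9).
  So the only cell in box 3 that can hold 9 is R2C8.
  So R2C8 = 9.
For R7C4:
  Consider where 3 can go in column 4.
  R4C4 is out (box 5 already has a 3).
  R6C4 is out (box 5 already has a 3).
  So the only cell in column 4 that can hold 3 is R7C4.
  So R7C4 = 3.

9,9,3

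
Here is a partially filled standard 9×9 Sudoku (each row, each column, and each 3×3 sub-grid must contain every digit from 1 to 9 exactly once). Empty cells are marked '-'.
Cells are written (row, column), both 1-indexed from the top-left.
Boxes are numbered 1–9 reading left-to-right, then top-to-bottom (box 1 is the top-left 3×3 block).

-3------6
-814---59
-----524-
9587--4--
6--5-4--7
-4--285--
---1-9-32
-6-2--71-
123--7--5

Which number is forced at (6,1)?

Cell (6,1) itself could take any of {3, 7} by direct elimination.
Consider where 3 can go in column 1.
(1,1) is out (row 1 already has a 3).
(2,1) is out (box 1 already has a 3).
(3,1) is out (box 1 already has a 3).
(7,1) is out (row 7 already has a 3).
(8,1) is out (box 7 already has a 3).
So the only cell in column 1 that can hold 3 is (6,1).
Therefore (6,1) = 3.

3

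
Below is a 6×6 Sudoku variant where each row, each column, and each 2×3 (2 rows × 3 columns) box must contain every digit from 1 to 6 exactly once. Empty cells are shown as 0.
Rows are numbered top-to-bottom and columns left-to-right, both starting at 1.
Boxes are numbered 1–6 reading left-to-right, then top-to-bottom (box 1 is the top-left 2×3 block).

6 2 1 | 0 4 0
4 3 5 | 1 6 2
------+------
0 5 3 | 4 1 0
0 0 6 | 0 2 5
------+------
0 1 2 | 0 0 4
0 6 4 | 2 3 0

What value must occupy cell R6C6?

1

Row 6 already contains {2, 3, 4, 6}.
Column 6 already contains {2, 4, 5}.
Its 2×3 block (box 6) already contains {2, 3, 4}.
The only value from 1–6 not eliminated is 1, so R6C6 = 1.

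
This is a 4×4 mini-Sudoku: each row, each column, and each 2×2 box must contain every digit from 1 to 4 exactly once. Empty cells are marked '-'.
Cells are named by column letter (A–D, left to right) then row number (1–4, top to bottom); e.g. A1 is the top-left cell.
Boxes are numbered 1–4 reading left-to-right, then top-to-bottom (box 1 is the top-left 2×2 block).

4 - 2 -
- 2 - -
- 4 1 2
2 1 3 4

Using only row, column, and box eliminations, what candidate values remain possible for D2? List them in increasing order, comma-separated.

1,3

Row 2 already contains {2}.
Column D already contains {2, 4}.
Its 2×2 block (box 2) already contains {2}.
Removing those from 1–4 leaves {1, 3} as the candidates for D2.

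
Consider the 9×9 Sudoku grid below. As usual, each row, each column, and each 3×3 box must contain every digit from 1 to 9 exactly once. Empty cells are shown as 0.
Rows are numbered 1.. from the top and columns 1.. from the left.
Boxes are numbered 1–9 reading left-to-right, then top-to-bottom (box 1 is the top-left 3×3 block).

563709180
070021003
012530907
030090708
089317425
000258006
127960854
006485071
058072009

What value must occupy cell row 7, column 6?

3

Row 7 already contains {1, 2, 4, 5, 6, 7, 8, 9}.
Column 6 already contains {1, 2, 5, 7, 8, 9}.
Its 3×3 block (box 8) already contains {2, 4, 5, 6, 7, 8, 9}.
The only value from 1–9 not eliminated is 3, so row 7, column 6 = 3.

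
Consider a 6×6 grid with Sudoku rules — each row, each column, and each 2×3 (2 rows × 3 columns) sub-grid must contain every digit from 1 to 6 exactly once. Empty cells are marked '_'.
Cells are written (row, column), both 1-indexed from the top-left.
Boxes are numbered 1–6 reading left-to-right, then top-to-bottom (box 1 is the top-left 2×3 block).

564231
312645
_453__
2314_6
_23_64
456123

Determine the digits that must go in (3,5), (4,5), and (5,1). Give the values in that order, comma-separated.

For (3,5):
  Row 3 already contains {3, 4, 5}.
  Column 5 already contains {2, 3, 4, 6}.
  Its 2×3 block (box 4) already contains {3, 4, 6}.
  The only value from 1–6 not eliminated is 1, so (3,5) = 1.
For (4,5):
  Row 4 already contains {1, 2, 3, 4, 6}.
  Column 5 already contains {2, 3, 4, 6}.
  Its 2×3 block (box 4) already contains {3, 4, 6}.
  The only value from 1–6 not eliminated is 5, so (4,5) = 5.
For (5,1):
  Row 5 already contains {2, 3, 4, 6}.
  Column 1 already contains {2, 3, 4, 5}.
  Its 2×3 block (box 5) already contains {2, 3, 4, 5, 6}.
  The only value from 1–6 not eliminated is 1, so (5,1) = 1.

1,5,1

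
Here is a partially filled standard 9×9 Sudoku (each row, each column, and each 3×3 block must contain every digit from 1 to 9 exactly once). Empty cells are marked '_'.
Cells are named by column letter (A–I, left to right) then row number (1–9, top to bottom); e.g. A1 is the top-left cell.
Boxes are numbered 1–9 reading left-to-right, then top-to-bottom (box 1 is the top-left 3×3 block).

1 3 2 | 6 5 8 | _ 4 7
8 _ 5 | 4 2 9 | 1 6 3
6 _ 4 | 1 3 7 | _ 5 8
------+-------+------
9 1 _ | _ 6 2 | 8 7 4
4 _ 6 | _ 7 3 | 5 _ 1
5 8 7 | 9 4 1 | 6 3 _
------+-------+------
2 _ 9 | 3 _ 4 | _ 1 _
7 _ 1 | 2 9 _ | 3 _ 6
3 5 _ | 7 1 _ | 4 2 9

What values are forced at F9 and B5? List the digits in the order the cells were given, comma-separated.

For F9:
  Row 9 already contains {1, 2, 3, 4, 5, 7, 9}.
  Column F already contains {1, 2, 3, 4, 7, 8, 9}.
  Its 3×3 block (box 8) already contains {1, 2, 3, 4, 7, 9}.
  The only value from 1–9 not eliminated is 6, so F9 = 6.
For B5:
  Row 5 already contains {1, 3, 4, 5, 6, 7}.
  Column B already contains {1, 3, 5, 8}.
  Its 3×3 block (box 4) already contains {1, 4, 5, 6, 7, 8, 9}.
  The only value from 1–9 not eliminated is 2, so B5 = 2.

6,2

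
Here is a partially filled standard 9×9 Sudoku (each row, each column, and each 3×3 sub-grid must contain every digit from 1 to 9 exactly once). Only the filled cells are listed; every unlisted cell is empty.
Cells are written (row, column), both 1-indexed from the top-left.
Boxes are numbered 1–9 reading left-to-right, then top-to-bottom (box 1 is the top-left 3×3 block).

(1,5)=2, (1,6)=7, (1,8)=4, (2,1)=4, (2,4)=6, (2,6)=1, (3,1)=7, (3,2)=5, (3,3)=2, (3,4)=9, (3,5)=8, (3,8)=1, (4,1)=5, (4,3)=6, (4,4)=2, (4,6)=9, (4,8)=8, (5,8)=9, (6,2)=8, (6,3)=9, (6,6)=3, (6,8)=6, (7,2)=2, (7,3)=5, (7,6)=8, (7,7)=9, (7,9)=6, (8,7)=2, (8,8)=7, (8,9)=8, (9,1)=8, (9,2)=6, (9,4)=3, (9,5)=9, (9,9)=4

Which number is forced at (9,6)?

2

Cell (9,6) itself could take any of {2, 5} by direct elimination.
Consider where 2 can go in row 9.
(9,3) is out (column 3 already has a 2).
(9,7) is out (column 7 already has a 2).
(9,8) is out (box 9 already has a 2).
So the only cell in row 9 that can hold 2 is (9,6).
Therefore (9,6) = 2.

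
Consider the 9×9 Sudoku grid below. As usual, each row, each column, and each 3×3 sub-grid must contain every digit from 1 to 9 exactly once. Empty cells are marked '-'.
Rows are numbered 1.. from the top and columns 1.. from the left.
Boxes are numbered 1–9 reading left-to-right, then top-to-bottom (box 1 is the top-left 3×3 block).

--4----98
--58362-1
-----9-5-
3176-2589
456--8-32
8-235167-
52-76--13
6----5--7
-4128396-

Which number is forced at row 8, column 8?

2

Cell row 8, column 8 itself could take any of {2, 4} by direct elimination.
Consider where 2 can go in column 8.
row 2, column 8 is out (row 2 already has a 2).
So the only cell in column 8 that can hold 2 is row 8, column 8.
Therefore row 8, column 8 = 2.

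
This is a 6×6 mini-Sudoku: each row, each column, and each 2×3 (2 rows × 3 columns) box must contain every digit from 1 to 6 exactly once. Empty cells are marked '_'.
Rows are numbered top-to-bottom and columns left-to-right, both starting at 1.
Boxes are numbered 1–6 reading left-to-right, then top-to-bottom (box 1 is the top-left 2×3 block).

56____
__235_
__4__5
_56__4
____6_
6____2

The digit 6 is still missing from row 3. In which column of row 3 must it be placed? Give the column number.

Consider where 6 can go in row 3.
r3c1 is out (column 1 already has a 6).
r3c2 is out (column 2 already has a 6).
r3c5 is out (column 5 already has a 6).
So the only cell in row 3 that can hold 6 is r3c4.
That is column 4.

4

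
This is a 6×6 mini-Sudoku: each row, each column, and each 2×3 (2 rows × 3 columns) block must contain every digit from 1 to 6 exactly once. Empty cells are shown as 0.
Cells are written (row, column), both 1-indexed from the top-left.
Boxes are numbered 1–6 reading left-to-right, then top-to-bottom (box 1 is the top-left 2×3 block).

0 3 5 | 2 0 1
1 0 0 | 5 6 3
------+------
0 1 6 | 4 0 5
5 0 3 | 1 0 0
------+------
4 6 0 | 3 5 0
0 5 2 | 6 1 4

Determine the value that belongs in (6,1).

Row 6 already contains {1, 2, 4, 5, 6}.
Column 1 already contains {1, 4, 5}.
Its 2×3 block (box 5) already contains {2, 4, 5, 6}.
The only value from 1–6 not eliminated is 3, so (6,1) = 3.

3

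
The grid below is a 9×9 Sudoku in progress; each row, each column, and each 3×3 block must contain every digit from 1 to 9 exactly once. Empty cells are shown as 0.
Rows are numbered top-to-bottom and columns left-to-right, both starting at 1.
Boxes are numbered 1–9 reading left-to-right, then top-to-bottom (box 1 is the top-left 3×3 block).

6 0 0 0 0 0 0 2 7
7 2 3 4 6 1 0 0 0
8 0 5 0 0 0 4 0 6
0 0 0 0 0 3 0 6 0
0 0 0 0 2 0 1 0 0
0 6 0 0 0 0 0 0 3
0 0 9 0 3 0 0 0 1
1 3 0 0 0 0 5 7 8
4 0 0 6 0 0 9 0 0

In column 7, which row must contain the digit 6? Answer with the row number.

Consider where 6 can go in column 7.
R1C7 is out (row 1 already has a 6).
R2C7 is out (row 2 already has a 6).
R4C7 is out (row 4 already has a 6).
R6C7 is out (row 6 already has a 6).
So the only cell in column 7 that can hold 6 is R7C7.
That is row 7.

7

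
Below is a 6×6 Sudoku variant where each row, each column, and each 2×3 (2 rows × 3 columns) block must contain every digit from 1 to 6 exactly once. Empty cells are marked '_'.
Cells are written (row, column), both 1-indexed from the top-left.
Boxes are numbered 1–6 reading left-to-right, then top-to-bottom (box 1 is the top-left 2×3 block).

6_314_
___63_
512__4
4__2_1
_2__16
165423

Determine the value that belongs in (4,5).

Cell (4,5) itself could take any of {5, 6} by direct elimination.
Consider where 5 can go in row 4.
(4,2) is out (box 3 already has a 5).
(4,3) is out (column 3 already has a 5).
So the only cell in row 4 that can hold 5 is (4,5).
Therefore (4,5) = 5.

5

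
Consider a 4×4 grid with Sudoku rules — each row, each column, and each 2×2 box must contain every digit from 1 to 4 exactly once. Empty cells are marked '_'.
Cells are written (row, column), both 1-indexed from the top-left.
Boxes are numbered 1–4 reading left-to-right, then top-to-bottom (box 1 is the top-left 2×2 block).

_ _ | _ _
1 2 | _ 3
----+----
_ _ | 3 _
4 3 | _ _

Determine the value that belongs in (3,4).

Cell (3,4) itself could take any of {1, 2, 4} by direct elimination.
Consider where 4 can go in row 3.
(3,1) is out (column 1 already has a 4).
(3,2) is out (box 3 already has a 4).
So the only cell in row 3 that can hold 4 is (3,4).
Therefore (3,4) = 4.

4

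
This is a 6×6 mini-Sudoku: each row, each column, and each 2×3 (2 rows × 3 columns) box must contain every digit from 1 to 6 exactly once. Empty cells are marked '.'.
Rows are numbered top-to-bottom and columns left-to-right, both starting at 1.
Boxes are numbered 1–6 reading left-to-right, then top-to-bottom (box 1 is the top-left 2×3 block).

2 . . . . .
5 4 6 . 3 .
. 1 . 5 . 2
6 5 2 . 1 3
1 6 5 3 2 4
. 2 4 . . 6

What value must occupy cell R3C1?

4

Cell R3C1 itself could take any of {3, 4} by direct elimination.
Consider where 4 can go in box 3.
R3C3 is out (column 3 already has a 4).
So the only cell in box 3 that can hold 4 is R3C1.
Therefore R3C1 = 4.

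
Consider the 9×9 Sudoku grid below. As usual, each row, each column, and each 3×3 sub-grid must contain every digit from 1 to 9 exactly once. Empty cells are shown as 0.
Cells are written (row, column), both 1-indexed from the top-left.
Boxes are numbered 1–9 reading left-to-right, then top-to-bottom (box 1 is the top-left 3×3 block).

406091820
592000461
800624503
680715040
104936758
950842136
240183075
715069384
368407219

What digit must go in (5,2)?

2

Row 5 already contains {1, 3, 4, 5, 6, 7, 8, 9}.
Column 2 already contains {1, 4, 5, 6, 8, 9}.
Its 3×3 block (box 4) already contains {1, 4, 5, 6, 8, 9}.
The only value from 1–9 not eliminated is 2, so (5,2) = 2.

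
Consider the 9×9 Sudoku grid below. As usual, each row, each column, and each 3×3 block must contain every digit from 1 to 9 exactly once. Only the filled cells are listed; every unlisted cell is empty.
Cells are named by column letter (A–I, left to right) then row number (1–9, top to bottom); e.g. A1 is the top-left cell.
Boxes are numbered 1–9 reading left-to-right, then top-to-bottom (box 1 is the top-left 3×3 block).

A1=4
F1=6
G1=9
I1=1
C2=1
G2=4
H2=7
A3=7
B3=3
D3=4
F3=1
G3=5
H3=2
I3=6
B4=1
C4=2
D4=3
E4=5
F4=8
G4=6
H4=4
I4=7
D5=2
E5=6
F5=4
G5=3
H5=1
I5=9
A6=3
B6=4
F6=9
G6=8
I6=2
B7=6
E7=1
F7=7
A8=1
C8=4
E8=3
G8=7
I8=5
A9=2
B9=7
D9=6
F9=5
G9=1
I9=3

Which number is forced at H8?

Cell H8 itself could take any of {6, 8, 9} by direct elimination.
Consider where 6 can go in row 8.
B8 is out (column B already has a 6).
D8 is out (column D already has a 6).
F8 is out (column F already has a 6).
So the only cell in row 8 that can hold 6 is H8.
Therefore H8 = 6.

6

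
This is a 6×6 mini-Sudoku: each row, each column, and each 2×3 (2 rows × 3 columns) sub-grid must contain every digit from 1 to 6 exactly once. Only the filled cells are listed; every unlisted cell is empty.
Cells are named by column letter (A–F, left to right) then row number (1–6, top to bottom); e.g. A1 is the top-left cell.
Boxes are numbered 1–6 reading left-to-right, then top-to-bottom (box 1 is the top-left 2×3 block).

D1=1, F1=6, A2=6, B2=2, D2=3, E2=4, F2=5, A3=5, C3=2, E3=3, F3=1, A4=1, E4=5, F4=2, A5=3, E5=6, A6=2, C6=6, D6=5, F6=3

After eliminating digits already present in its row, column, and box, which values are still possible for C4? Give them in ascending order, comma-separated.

Row 4 already contains {1, 2, 5}.
Column C already contains {2, 6}.
Its 2×3 block (box 3) already contains {1, 2, 5}.
Removing those from 1–6 leaves {3, 4} as the candidates for C4.

3,4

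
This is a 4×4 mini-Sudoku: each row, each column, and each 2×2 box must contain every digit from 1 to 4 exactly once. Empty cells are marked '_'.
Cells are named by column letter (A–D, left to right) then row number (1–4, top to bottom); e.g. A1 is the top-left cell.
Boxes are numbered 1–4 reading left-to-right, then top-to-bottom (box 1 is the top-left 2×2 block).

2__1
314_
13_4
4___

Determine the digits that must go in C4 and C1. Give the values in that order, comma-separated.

1,3

For C4:
  Consider where 1 can go in column C.
  C1 is out (row 1 already has a 1).
  C3 is out (row 3 already has a 1).
  So the only cell in column C that can hold 1 is C4.
  So C4 = 1.
For C1:
  Row 1 already contains {1, 2}.
  Column C already contains {4}.
  Its 2×2 block (box 2) already contains {1, 4}.
  The only value from 1–4 not eliminated is 3, so C1 = 3.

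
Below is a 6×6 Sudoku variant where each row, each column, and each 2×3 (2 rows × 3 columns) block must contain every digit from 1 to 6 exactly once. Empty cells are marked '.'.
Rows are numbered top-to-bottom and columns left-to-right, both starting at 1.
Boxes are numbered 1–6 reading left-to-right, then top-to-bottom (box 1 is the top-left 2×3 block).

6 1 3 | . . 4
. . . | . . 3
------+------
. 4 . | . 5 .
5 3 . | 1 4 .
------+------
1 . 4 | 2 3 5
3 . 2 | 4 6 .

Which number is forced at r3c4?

Cell r3c4 itself could take any of {3, 6} by direct elimination.
Consider where 3 can go in box 4.
r3c6 is out (column 6 already has a 3).
r4c6 is out (row 4 already has a 3).
So the only cell in box 4 that can hold 3 is r3c4.
Therefore r3c4 = 3.

3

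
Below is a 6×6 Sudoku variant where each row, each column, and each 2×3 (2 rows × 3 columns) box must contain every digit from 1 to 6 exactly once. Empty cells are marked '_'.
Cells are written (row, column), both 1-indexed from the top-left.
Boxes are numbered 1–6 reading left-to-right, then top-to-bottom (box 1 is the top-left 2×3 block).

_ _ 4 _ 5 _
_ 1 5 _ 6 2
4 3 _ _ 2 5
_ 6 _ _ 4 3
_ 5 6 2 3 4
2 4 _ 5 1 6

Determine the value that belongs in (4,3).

2

Cell (4,3) itself could take any of {1, 2} by direct elimination.
Consider where 2 can go in column 3.
(3,3) is out (row 3 already has a 2).
(6,3) is out (row 6 already has a 2).
So the only cell in column 3 that can hold 2 is (4,3).
Therefore (4,3) = 2.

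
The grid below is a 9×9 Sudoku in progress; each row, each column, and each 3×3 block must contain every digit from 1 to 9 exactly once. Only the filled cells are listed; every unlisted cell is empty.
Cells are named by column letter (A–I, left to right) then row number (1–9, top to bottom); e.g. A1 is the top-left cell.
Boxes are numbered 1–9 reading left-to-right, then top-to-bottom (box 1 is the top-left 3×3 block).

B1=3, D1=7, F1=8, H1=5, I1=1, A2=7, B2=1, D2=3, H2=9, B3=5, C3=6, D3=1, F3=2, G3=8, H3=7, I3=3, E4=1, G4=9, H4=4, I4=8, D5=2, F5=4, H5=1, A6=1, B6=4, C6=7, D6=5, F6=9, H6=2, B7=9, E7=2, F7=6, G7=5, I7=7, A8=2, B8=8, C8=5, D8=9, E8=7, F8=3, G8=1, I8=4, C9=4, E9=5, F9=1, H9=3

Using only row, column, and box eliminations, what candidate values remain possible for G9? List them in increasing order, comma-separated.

Row 9 already contains {1, 3, 4, 5}.
Column G already contains {1, 5, 8, 9}.
Its 3×3 block (box 9) already contains {1, 3, 4, 5, 7}.
Removing those from 1–9 leaves {2, 6} as the candidates for G9.

2,6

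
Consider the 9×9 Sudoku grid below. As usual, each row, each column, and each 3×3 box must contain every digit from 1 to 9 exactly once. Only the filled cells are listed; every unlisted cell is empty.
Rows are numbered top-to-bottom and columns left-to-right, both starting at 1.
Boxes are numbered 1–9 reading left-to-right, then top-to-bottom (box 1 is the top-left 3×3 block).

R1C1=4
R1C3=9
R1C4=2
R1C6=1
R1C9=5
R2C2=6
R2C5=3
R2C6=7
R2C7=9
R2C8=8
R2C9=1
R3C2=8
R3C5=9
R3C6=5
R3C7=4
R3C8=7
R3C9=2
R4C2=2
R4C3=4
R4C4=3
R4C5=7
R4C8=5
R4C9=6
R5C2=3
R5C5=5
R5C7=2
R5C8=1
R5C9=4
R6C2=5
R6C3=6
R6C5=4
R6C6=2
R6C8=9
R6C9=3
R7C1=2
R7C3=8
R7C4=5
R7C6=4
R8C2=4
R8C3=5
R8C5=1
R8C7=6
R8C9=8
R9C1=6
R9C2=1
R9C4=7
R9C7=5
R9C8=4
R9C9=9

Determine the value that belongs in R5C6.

6

Cell R5C6 itself could take any of {6, 8, 9} by direct elimination.
Consider where 6 can go in column 6.
R4C6 is out (row 4 already has a 6).
R8C6 is out (row 8 already has a 6).
R9C6 is out (row 9 already has a 6).
So the only cell in column 6 that can hold 6 is R5C6.
Therefore R5C6 = 6.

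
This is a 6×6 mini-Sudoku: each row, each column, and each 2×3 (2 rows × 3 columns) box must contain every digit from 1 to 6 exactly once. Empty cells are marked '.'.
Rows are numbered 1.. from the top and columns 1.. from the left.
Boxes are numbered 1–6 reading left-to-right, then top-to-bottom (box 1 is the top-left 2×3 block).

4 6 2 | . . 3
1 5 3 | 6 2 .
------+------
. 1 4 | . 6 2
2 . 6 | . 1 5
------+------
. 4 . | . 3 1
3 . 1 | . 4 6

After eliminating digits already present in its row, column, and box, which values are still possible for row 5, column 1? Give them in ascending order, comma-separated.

Row 5 already contains {1, 3, 4}.
Column 1 already contains {1, 2, 3, 4}.
Its 2×3 block (box 5) already contains {1, 3, 4}.
Removing those from 1–6 leaves {5, 6} as the candidates for row 5, column 1.

5,6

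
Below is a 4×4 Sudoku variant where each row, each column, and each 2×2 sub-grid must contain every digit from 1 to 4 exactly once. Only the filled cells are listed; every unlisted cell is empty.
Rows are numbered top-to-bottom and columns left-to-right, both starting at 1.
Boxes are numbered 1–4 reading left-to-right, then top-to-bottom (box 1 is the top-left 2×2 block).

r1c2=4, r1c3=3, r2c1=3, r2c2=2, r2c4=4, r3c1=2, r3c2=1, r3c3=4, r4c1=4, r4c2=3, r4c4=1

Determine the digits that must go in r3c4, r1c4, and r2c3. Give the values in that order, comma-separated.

3,2,1

For r3c4:
  Row 3 already contains {1, 2, 4}.
  Column 4 already contains {1, 4}.
  Its 2×2 block (box 4) already contains {1, 4}.
  The only value from 1–4 not eliminated is 3, so r3c4 = 3.
For r1c4:
  Row 1 already contains {3, 4}.
  Column 4 already contains {1, 4}.
  Its 2×2 block (box 2) already contains {3, 4}.
  The only value from 1–4 not eliminated is 2, so r1c4 = 2.
For r2c3:
  Row 2 already contains {2, 3, 4}.
  Column 3 already contains {3, 4}.
  Its 2×2 block (box 2) already contains {3, 4}.
  The only value from 1–4 not eliminated is 1, so r2c3 = 1.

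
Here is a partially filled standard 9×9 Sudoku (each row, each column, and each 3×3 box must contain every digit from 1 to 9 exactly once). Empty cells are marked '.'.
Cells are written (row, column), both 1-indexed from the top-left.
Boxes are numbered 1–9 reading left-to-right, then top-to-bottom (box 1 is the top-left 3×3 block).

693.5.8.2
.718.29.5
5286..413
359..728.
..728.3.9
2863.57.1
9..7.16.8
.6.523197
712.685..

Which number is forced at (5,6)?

Cell (5,6) itself could take any of {4, 6} by direct elimination.
Consider where 6 can go in column 6.
(1,6) is out (row 1 already has a 6).
(3,6) is out (row 3 already has a 6).
So the only cell in column 6 that can hold 6 is (5,6).
Therefore (5,6) = 6.

6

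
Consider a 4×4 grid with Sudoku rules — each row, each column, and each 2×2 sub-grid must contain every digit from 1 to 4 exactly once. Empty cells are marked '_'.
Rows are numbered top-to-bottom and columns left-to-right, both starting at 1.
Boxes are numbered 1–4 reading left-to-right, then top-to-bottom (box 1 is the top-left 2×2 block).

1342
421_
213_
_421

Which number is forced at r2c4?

Row 2 already contains {1, 2, 4}.
Column 4 already contains {1, 2}.
Its 2×2 block (box 2) already contains {1, 2, 4}.
The only value from 1–4 not eliminated is 3, so r2c4 = 3.

3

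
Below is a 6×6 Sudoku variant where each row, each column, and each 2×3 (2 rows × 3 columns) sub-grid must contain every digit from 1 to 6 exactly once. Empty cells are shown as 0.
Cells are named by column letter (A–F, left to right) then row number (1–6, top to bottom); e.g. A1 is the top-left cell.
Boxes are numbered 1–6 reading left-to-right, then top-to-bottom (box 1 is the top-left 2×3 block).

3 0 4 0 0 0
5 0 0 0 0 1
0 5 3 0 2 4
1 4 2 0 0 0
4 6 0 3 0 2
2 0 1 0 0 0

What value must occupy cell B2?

2

Row 2 already contains {1, 5}.
Column B already contains {4, 5, 6}.
Its 2×3 block (box 1) already contains {3, 4, 5}.
The only value from 1–6 not eliminated is 2, so B2 = 2.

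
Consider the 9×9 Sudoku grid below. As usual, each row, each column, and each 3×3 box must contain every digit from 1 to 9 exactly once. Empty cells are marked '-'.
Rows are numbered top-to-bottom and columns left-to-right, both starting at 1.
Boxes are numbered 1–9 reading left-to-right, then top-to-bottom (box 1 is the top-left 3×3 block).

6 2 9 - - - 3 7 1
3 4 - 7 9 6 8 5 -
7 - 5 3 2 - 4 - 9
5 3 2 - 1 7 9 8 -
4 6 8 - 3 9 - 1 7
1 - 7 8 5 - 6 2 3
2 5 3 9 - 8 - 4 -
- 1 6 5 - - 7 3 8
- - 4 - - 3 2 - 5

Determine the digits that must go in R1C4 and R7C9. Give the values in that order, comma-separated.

For R1C4:
  Row 1 already contains {1, 2, 3, 6, 7, 9}.
  Column 4 already contains {3, 5, 7, 8, 9}.
  Its 3×3 block (box 2) already contains {2, 3, 6, 7, 9}.
  The only value from 1–9 not eliminated is 4, so R1C4 = 4.
For R7C9:
  Row 7 already contains {2, 3, 4, 5, 8, 9}.
  Column 9 already contains {1, 3, 5, 7, 8, 9}.
  Its 3×3 block (box 9) already contains {2, 3, 4, 5, 7, 8}.
  The only value from 1–9 not eliminated is 6, so R7C9 = 6.

4,6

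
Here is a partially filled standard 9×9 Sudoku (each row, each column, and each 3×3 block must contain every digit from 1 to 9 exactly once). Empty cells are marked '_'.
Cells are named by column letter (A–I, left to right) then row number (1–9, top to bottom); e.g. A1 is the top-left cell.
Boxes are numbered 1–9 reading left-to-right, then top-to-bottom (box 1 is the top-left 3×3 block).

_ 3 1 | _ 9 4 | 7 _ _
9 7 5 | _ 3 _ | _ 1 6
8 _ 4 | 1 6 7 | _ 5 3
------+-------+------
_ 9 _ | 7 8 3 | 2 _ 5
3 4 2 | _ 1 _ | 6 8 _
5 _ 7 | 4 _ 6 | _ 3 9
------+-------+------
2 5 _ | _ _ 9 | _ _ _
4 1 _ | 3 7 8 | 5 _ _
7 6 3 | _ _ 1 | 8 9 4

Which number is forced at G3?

Row 3 already contains {1, 3, 4, 5, 6, 7, 8}.
Column G already contains {2, 5, 6, 7, 8}.
Its 3×3 block (box 3) already contains {1, 3, 5, 6, 7}.
The only value from 1–9 not eliminated is 9, so G3 = 9.

9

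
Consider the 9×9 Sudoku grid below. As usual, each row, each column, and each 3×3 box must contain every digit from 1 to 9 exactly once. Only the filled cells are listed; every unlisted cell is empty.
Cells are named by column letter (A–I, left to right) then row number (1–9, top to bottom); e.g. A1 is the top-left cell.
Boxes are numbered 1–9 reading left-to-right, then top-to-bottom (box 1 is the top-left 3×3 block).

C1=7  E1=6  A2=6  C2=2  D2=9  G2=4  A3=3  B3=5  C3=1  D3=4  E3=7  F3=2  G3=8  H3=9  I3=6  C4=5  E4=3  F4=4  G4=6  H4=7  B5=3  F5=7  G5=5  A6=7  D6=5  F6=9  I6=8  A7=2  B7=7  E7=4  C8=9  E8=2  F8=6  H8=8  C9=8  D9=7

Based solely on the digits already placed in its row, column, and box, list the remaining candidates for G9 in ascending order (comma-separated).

Row 9 already contains {7, 8}.
Column G already contains {4, 5, 6, 8}.
Its 3×3 block (box 9) already contains {8}.
Removing those from 1–9 leaves {1, 2, 3, 9} as the candidates for G9.

1,2,3,9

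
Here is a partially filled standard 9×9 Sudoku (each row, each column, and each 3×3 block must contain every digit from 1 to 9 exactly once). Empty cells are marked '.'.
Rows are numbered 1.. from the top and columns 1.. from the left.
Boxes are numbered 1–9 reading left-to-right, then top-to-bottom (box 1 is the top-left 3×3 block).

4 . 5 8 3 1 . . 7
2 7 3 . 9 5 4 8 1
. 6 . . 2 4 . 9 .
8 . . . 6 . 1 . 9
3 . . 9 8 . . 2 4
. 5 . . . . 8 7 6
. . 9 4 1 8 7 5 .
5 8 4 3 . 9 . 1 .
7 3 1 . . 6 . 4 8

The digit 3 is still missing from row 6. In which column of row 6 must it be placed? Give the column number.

6

Consider where 3 can go in row 6.
row 6, column 1 is out (column 1 already has a 3).
row 6, column 3 is out (column 3 already has a 3).
row 6, column 4 is out (column 4 already has a 3).
row 6, column 5 is out (column 5 already has a 3).
So the only cell in row 6 that can hold 3 is row 6, column 6.
That is column 6.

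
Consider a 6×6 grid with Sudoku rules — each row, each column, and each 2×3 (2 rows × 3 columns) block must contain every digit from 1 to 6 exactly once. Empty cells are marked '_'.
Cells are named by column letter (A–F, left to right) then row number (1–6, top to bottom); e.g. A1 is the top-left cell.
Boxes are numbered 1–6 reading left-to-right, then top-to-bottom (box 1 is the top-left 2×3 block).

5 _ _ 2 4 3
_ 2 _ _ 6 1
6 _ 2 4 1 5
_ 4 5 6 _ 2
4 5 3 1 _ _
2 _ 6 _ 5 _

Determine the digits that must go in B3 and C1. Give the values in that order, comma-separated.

For B3:
  Row 3 already contains {1, 2, 4, 5, 6}.
  Column B already contains {2, 4, 5}.
  Its 2×3 block (box 3) already contains {2, 4, 5, 6}.
  The only value from 1–6 not eliminated is 3, so B3 = 3.
For C1:
  Row 1 already contains {2, 3, 4, 5}.
  Column C already contains {2, 3, 5, 6}.
  Its 2×3 block (box 1) already contains {2, 5}.
  The only value from 1–6 not eliminated is 1, so C1 = 1.

3,1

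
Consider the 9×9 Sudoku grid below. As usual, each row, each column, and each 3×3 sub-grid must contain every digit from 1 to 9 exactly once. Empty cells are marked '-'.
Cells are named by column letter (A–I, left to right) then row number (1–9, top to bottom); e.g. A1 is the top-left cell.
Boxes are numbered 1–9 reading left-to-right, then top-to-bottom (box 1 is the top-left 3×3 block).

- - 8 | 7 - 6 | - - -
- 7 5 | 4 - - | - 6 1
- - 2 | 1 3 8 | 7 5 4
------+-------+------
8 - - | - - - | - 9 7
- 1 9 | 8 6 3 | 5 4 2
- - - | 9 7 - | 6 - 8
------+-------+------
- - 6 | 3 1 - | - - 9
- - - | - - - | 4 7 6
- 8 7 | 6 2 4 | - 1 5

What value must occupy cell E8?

8

Cell E8 itself could take any of {5, 8, 9} by direct elimination.
Consider where 8 can go in row 8.
A8 is out (column A already has a 8).
B8 is out (column B already has a 8).
C8 is out (column C already has a 8).
D8 is out (column D already has a 8).
F8 is out (column F already has a 8).
So the only cell in row 8 that can hold 8 is E8.
Therefore E8 = 8.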